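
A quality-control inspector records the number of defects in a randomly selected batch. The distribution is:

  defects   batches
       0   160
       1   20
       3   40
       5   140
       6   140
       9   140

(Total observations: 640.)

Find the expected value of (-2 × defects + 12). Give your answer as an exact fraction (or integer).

Total = 640, so P(defects=0) = 160/640, etc.
E[-2x+12] = (1/4)·12 + (1/32)·10 + (1/16)·6 + (7/32)·2 + (7/32)·0 + (7/32)·(-6)
     = 45/16

45/16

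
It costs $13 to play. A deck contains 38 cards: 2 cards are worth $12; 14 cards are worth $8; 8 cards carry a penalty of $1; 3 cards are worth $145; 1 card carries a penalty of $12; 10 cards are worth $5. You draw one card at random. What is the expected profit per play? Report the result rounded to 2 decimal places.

E[payout] = (2/38)·12 + (14/38)·8 + (8/38)·(-1) + (3/38)·145 + (1/38)·(-12) + (10/38)·5 = 601/38
Expected profit = 601/38 − 13 = 107/38 ≈ $2.82

$2.82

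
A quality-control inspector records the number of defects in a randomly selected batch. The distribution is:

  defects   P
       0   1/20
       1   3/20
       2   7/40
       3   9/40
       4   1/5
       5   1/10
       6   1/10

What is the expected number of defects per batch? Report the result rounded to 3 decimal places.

E[X] = (1/20)·0 + (3/20)·1 + (7/40)·2 + (9/40)·3 + (1/5)·4 + (1/10)·5 + (1/10)·6
     = 123/40 ≈ 3.075

3.075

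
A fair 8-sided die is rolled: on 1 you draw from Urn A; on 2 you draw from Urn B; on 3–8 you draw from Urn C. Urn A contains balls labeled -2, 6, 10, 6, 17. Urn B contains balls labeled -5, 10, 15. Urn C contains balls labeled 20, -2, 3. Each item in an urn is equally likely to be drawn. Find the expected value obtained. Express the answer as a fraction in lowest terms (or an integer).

E[X | Urn A] = (-2 + 6 + 10 + 6 + 17)/5 = 37/5
E[X | Urn B] = (-5 + 10 + 15)/3 = 20/3
E[X | Urn C] = (20 − 2 + 3)/3 = 7
E[X] = (1/8)·37/5 + (1/8)·20/3 + (3/4)·7 = 841/120

841/120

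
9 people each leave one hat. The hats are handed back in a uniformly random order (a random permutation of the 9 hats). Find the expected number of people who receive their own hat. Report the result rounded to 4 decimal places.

Let Xᵢ = 1 if person i gets their own hat. For each i, P(Xᵢ=1) = 1/9.
By linearity of expectation, E[X₁+…+X_9] = 9·(1/9) = 1.
≈ 1.0000

1.0000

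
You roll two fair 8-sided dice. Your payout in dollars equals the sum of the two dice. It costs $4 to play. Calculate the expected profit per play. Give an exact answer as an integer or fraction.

Distribution of the sum of the two dice: 2 w.p. 1/64, 3 w.p. 1/32, 4 w.p. 3/64, 5 w.p. 1/16, 6 w.p. 5/64, 7 w.p. 3/32, …
E[payout] = (1/64)·2 + (1/32)·3 + (3/64)·4 + (1/16)·5 + (5/64)·6 + (3/32)·7 + (7/64)·8 + (1/8)·9 + (7/64)·10 + (3/32)·11 + (5/64)·12 + (1/16)·13 + (3/64)·14 + (1/32)·15 + (1/64)·16 = 9
Expected profit = 9 − 4 = 5

$5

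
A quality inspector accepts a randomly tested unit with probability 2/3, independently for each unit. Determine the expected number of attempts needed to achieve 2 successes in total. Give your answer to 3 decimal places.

By linearity (sum of 2 independent geometric waits), E[trials] = 2/p = 2/(2/3) = 3.
≈ 3.000

3.000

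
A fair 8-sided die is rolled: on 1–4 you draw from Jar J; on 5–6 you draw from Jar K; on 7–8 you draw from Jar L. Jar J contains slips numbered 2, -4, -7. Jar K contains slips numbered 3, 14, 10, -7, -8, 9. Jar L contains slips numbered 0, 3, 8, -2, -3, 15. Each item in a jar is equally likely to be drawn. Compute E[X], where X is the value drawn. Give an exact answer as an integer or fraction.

E[X | Jar J] = (2 − 4 − 7)/3 = -3
E[X | Jar K] = (3 + 14 + 10 − 7 − 8 + 9)/6 = 7/2
E[X | Jar L] = (0 + 3 + 8 − 2 − 3 + 15)/6 = 7/2
E[X] = (1/2)·(-3) + (1/4)·7/2 + (1/4)·7/2 = 1/4

1/4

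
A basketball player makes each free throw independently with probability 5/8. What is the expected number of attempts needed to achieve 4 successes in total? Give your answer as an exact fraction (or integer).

By linearity (sum of 4 independent geometric waits), E[trials] = 4/p = 4/(5/8) = 32/5.

32/5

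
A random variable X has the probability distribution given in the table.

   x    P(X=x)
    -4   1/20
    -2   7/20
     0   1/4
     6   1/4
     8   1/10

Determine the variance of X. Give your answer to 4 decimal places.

E[X] = (1/20)·(-4) + (7/20)·(-2) + (1/4)·0 + (1/4)·6 + (1/10)·8 = 7/5
E[X²] = (1/20)·16 + (7/20)·4 + (1/4)·0 + (1/4)·36 + (1/10)·64 = 88/5
Var(X) = 88/5 − (7/5)² = 391/25 ≈ 15.6400

15.6400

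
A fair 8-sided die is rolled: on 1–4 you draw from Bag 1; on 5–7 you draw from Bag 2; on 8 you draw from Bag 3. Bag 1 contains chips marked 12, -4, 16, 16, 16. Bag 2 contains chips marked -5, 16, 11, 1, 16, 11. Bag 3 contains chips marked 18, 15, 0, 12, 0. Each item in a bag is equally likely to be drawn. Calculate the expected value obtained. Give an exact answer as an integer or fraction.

197/20

E[X | Bag 1] = (12 − 4 + 16 + 16 + 16)/5 = 56/5
E[X | Bag 2] = (-5 + 16 + 11 + 1 + 16 + 11)/6 = 25/3
E[X | Bag 3] = (18 + 15 + 0 + 12 + 0)/5 = 9
E[X] = (1/2)·56/5 + (3/8)·25/3 + (1/8)·9 = 197/20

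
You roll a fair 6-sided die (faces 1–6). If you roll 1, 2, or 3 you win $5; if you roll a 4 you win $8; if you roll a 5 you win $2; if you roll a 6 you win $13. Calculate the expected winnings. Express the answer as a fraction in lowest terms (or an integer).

E[payout] = (1/6)·2 + (1/2)·5 + (1/6)·8 + (1/6)·13 = 19/3

19/3 dollars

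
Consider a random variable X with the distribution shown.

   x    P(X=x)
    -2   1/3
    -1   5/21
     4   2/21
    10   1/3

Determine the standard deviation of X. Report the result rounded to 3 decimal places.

5.342

E[X] = 59/21, E[X²] = 255/7
Var(X) = E[X²] − (E[X])² = 255/7 − 3481/441 = 12584/441
SD(X) = √(12584/441) ≈ 5.342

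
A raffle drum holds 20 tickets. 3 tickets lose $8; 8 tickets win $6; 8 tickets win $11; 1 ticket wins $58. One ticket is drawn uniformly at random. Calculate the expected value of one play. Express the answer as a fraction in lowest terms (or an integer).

E[payout] = (3/20)·(-8) + (8/20)·6 + (8/20)·11 + (1/20)·58 = 17/2

17/2 dollars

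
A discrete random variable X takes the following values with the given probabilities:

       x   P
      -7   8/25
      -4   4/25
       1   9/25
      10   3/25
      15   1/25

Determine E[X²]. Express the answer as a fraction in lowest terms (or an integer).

198/5

E[X²] = (8/25)·49 + (4/25)·16 + (9/25)·1 + (3/25)·100 + (1/25)·225
     = 198/5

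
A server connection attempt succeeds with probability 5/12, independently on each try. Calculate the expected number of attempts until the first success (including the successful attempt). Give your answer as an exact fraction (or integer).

12/5

For a geometric distribution, E[trials] = 1/p = 1/(5/12) = 12/5.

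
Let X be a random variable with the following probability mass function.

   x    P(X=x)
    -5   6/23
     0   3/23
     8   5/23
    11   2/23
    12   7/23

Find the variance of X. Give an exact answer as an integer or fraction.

E[X] = (6/23)·(-5) + (3/23)·0 + (5/23)·8 + (2/23)·11 + (7/23)·12 = 116/23
E[X²] = (6/23)·25 + (3/23)·0 + (5/23)·64 + (2/23)·121 + (7/23)·144 = 1720/23
Var(X) = 1720/23 − (116/23)² = 26104/529

26104/529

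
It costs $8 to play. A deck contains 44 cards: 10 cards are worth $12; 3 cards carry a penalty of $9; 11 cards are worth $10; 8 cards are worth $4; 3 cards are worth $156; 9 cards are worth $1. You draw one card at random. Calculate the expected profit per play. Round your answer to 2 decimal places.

$8.18

E[payout] = (10/44)·12 + (3/44)·(-9) + (11/44)·10 + (8/44)·4 + (3/44)·156 + (9/44)·1 = 178/11
Expected profit = 178/11 − 8 = 90/11 ≈ $8.18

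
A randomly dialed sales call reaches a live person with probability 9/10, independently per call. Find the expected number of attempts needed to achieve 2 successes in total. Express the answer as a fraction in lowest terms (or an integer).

20/9

By linearity (sum of 2 independent geometric waits), E[trials] = 2/p = 2/(9/10) = 20/9.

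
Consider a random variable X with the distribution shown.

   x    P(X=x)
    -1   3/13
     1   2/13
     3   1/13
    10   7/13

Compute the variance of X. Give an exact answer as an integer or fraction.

E[X] = (3/13)·(-1) + (2/13)·1 + (1/13)·3 + (7/13)·10 = 72/13
E[X²] = (3/13)·1 + (2/13)·1 + (1/13)·9 + (7/13)·100 = 714/13
Var(X) = 714/13 − (72/13)² = 4098/169

4098/169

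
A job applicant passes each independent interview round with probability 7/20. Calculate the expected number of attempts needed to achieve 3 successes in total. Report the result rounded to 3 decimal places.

8.571

By linearity (sum of 3 independent geometric waits), E[trials] = 3/p = 3/(7/20) = 60/7.
≈ 8.571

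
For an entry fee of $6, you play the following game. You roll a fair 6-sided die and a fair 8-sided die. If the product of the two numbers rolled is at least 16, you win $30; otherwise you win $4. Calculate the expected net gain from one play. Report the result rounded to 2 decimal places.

E[payout] = (7/12)·4 + (5/12)·30 = 89/6
Expected profit = 89/6 − 6 = 53/6 ≈ $8.83

$8.83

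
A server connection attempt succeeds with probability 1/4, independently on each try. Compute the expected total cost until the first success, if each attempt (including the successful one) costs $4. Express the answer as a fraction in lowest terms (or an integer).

$16

E[#attempts] = 1/p = 4; E[cost] = 4·4 = 16.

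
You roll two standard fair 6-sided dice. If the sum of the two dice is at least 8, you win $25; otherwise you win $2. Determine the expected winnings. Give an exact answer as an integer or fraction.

139/12 dollars

E[payout] = (7/12)·2 + (5/12)·25 = 139/12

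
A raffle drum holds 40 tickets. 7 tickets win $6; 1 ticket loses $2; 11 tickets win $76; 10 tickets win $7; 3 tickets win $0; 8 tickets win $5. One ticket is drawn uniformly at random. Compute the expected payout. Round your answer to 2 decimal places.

$24.65

E[payout] = (7/40)·6 + (1/40)·(-2) + (11/40)·76 + (10/40)·7 + (3/40)·0 + (8/40)·5 = 493/20
≈ $24.65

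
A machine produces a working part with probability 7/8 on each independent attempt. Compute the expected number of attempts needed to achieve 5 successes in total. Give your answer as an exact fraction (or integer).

40/7

By linearity (sum of 5 independent geometric waits), E[trials] = 5/p = 5/(7/8) = 40/7.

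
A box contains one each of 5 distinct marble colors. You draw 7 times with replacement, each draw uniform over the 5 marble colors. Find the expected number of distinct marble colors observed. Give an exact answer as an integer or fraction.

61741/15625

Let Xⱼ=1 if type j appears at least once. P(Xⱼ=1) = 1 − ((5−1)/5)^7 = 61741/78125.
E[#distinct] = 5·61741/78125 = 61741/15625.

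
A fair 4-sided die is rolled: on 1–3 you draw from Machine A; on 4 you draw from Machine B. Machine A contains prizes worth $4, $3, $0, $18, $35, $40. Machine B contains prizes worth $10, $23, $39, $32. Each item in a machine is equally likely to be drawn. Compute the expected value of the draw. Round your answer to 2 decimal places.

$19.00

E[X | Machine A] = (4 + 3 + 0 + 18 + 35 + 40)/6 = 50/3
E[X | Machine B] = (10 + 23 + 39 + 32)/4 = 26
E[X] = (3/4)·50/3 + (1/4)·26 = 19 ≈ 19.00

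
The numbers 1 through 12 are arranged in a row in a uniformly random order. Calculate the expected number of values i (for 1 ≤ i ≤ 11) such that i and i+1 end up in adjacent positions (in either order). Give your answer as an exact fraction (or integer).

11/6

For each i ∈ {1,…,11}, let Xᵢ = 1 if i and i+1 are adjacent. P(Xᵢ=1) = 2·(12−1)!/12! = 2/12.
By linearity, E[ΣXᵢ] = (11)·(2/12) = 11/6.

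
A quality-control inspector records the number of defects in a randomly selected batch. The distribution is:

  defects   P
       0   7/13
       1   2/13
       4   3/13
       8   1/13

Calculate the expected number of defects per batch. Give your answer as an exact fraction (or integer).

E[X] = (7/13)·0 + (2/13)·1 + (3/13)·4 + (1/13)·8
     = 22/13

22/13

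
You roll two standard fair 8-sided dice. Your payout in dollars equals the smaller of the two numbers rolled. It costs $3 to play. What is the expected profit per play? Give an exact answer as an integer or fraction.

Distribution of the smaller of the two numbers rolled: 1 w.p. 15/64, 2 w.p. 13/64, 3 w.p. 11/64, 4 w.p. 9/64, 5 w.p. 7/64, 6 w.p. 5/64, …
E[payout] = (15/64)·1 + (13/64)·2 + (11/64)·3 + (9/64)·4 + (7/64)·5 + (5/64)·6 + (3/64)·7 + (1/64)·8 = 51/16
Expected profit = 51/16 − 3 = 3/16

3/16 dollars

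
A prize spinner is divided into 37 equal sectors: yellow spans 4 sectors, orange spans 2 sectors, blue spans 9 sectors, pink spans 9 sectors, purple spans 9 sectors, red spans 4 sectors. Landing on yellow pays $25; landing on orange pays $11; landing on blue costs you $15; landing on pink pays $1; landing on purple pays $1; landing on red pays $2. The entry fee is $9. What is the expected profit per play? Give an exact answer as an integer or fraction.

E[payout] = (4/37)·25 + (2/37)·11 + (9/37)·(-15) + (9/37)·1 + (9/37)·1 + (4/37)·2 = 13/37
Expected profit = 13/37 − 9 = -320/37

-320/37 dollars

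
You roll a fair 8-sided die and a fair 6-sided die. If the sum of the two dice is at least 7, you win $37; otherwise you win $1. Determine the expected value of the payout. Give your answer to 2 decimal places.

E[payout] = (5/16)·1 + (11/16)·37 = 103/4
≈ $25.75

$25.75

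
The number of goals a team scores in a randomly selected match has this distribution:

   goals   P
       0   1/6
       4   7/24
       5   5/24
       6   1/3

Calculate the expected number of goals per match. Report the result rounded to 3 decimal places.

4.208

E[X] = (1/6)·0 + (7/24)·4 + (5/24)·5 + (1/3)·6
     = 101/24 ≈ 4.208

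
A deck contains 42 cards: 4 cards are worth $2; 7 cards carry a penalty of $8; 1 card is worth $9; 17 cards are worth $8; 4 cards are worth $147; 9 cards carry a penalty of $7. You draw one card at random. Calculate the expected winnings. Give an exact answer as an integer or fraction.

E[payout] = (4/42)·2 + (7/42)·(-8) + (1/42)·9 + (17/42)·8 + (4/42)·147 + (9/42)·(-7) = 311/21

311/21 dollars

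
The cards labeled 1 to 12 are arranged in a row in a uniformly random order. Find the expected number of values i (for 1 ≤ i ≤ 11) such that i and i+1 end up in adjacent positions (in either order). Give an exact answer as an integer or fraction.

11/6

For each i ∈ {1,…,11}, let Xᵢ = 1 if i and i+1 are adjacent. P(Xᵢ=1) = 2·(12−1)!/12! = 2/12.
By linearity, E[ΣXᵢ] = (11)·(2/12) = 11/6.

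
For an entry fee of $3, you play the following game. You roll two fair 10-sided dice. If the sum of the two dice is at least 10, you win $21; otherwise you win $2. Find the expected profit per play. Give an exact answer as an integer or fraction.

E[payout] = (9/25)·2 + (16/25)·21 = 354/25
Expected profit = 354/25 − 3 = 279/25

279/25 dollars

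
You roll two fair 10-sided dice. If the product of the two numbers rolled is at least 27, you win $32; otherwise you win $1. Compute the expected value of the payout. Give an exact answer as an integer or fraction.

E[payout] = (53/100)·1 + (47/100)·32 = 1557/100

1557/100 dollars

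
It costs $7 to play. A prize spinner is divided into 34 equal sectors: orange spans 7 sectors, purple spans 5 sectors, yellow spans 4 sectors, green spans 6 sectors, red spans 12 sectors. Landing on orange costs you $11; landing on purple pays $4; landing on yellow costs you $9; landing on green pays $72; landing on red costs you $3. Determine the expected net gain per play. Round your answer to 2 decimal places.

E[payout] = (7/34)·(-11) + (5/34)·4 + (4/34)·(-9) + (6/34)·72 + (12/34)·(-3) = 303/34
Expected profit = 303/34 − 7 = 65/34 ≈ $1.91

$1.91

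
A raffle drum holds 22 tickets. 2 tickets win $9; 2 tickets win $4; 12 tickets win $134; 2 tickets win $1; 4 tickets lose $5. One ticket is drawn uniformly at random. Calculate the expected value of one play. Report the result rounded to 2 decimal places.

E[payout] = (2/22)·9 + (2/22)·4 + (12/22)·134 + (2/22)·1 + (4/22)·(-5) = 808/11
≈ $73.45

$73.45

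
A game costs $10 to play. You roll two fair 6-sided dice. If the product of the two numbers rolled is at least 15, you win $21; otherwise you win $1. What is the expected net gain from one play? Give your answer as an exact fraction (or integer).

-16/9 dollars

E[payout] = (23/36)·1 + (13/36)·21 = 74/9
Expected profit = 74/9 − 10 = -16/9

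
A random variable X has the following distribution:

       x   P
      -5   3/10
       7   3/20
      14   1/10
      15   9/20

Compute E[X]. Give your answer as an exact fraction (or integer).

77/10

E[X] = (3/10)·(-5) + (3/20)·7 + (1/10)·14 + (9/20)·15
     = 77/10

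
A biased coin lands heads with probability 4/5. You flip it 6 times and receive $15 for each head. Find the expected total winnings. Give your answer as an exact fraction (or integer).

E[#heads] = 6·4/5 = 24/5 (linearity over flips).
E[winnings] = 15·24/5 = 72.

$72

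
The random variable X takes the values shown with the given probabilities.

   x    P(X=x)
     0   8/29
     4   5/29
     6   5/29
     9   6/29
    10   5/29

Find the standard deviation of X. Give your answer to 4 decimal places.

E[X] = 154/29, E[X²] = 1246/29
Var(X) = E[X²] − (E[X])² = 1246/29 − 23716/841 = 12418/841
SD(X) = √(12418/841) ≈ 3.8426

3.8426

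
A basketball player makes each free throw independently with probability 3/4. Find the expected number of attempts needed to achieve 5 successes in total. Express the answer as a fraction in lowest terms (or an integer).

By linearity (sum of 5 independent geometric waits), E[trials] = 5/p = 5/(3/4) = 20/3.

20/3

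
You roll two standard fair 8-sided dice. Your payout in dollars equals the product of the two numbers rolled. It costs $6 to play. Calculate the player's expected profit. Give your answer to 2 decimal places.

$14.25

Distribution of the product of the two numbers rolled: 1 w.p. 1/64, 2 w.p. 1/32, 3 w.p. 1/32, 4 w.p. 3/64, 5 w.p. 1/32, 6 w.p. 1/16, …
E[payout] = (1/64)·1 + (1/32)·2 + (1/32)·3 + (3/64)·4 + (1/32)·5 + (1/16)·6 + (1/32)·7 + (1/16)·8 + (1/64)·9 + (1/32)·10 + (1/16)·12 + (1/32)·14 + (1/32)·15 + (3/64)·16 + (1/32)·18 + (1/32)·20 + (1/32)·21 + (1/16)·24 + (1/64)·25 + (1/32)·28 + (1/32)·30 + (1/32)·32 + (1/32)·35 + (1/64)·36 + (1/32)·40 + (1/32)·42 + (1/32)·48 + (1/64)·49 + (1/32)·56 + (1/64)·64 = 81/4
Expected profit = 81/4 − 6 = 57/4 ≈ $14.25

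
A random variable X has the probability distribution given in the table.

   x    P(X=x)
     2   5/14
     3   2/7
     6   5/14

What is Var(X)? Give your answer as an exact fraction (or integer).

150/49

E[X] = (5/14)·2 + (2/7)·3 + (5/14)·6 = 26/7
E[X²] = (5/14)·4 + (2/7)·9 + (5/14)·36 = 118/7
Var(X) = 118/7 − (26/7)² = 150/49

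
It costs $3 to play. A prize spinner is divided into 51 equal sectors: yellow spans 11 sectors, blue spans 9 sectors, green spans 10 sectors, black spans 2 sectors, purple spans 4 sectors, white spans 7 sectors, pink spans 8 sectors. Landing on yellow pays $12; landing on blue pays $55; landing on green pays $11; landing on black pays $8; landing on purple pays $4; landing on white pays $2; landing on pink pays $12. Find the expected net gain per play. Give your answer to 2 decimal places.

$14.24

E[payout] = (11/51)·12 + (9/51)·55 + (10/51)·11 + (2/51)·8 + (4/51)·4 + (7/51)·2 + (8/51)·12 = 293/17
Expected profit = 293/17 − 3 = 242/17 ≈ $14.24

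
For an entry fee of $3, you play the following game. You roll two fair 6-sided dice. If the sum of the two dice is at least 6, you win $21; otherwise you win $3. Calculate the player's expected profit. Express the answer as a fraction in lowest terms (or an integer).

E[payout] = (5/18)·3 + (13/18)·21 = 16
Expected profit = 16 − 3 = 13

$13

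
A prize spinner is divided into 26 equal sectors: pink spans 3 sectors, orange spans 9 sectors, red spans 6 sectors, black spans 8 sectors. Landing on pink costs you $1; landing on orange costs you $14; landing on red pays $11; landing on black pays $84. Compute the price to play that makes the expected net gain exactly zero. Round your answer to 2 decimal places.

E[payout] = (3/26)·(-1) + (9/26)·(-14) + (6/26)·11 + (8/26)·84 = 609/26
Fair fee = E[payout] = 609/26 ≈ $23.42

$23.42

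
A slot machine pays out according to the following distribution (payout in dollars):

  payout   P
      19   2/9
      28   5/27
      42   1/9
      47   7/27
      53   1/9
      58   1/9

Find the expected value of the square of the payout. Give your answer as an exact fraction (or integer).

1680

E[X²] = (2/9)·361 + (5/27)·784 + (1/9)·1764 + (7/27)·2209 + (1/9)·2809 + (1/9)·3364
     = 1680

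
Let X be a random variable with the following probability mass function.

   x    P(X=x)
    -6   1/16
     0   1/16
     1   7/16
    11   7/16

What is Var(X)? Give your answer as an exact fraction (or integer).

E[X] = (1/16)·(-6) + (1/16)·0 + (7/16)·1 + (7/16)·11 = 39/8
E[X²] = (1/16)·36 + (1/16)·0 + (7/16)·1 + (7/16)·121 = 445/8
Var(X) = 445/8 − (39/8)² = 2039/64

2039/64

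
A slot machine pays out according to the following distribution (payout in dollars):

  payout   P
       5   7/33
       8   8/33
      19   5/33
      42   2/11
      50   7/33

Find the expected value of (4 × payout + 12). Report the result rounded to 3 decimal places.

108.485

E[4x+12] = (7/33)·32 + (8/33)·44 + (5/33)·88 + (2/11)·180 + (7/33)·212
     = 3580/33 ≈ 108.485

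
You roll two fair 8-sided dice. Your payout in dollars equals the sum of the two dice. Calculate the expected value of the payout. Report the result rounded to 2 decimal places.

$9.00

Distribution of the sum of the two dice: 2 w.p. 1/64, 3 w.p. 1/32, 4 w.p. 3/64, 5 w.p. 1/16, 6 w.p. 5/64, 7 w.p. 3/32, …
E[payout] = (1/64)·2 + (1/32)·3 + (3/64)·4 + (1/16)·5 + (5/64)·6 + (3/32)·7 + (7/64)·8 + (1/8)·9 + (7/64)·10 + (3/32)·11 + (5/64)·12 + (1/16)·13 + (3/64)·14 + (1/32)·15 + (1/64)·16 = 9
≈ $9.00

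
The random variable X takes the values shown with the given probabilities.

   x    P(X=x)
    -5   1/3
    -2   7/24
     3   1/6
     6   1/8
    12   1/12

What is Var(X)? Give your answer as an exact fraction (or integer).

55/2

E[X] = (1/3)·(-5) + (7/24)·(-2) + (1/6)·3 + (1/8)·6 + (1/12)·12 = 0
E[X²] = (1/3)·25 + (7/24)·4 + (1/6)·9 + (1/8)·36 + (1/12)·144 = 55/2
Var(X) = 55/2 − (0)² = 55/2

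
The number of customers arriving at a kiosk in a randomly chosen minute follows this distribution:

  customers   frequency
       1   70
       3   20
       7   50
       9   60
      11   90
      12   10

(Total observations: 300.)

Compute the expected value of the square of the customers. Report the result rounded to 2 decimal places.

Total = 300, so P(customers=1) = 70/300, etc.
E[X²] = (7/30)·1 + (1/15)·9 + (1/6)·49 + (1/5)·81 + (3/10)·121 + (1/30)·144
     = 663/10 ≈ 66.30

66.30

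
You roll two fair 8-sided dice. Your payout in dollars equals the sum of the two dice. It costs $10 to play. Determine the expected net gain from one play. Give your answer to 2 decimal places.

Distribution of the sum of the two dice: 2 w.p. 1/64, 3 w.p. 1/32, 4 w.p. 3/64, 5 w.p. 1/16, 6 w.p. 5/64, 7 w.p. 3/32, …
E[payout] = (1/64)·2 + (1/32)·3 + (3/64)·4 + (1/16)·5 + (5/64)·6 + (3/32)·7 + (7/64)·8 + (1/8)·9 + (7/64)·10 + (3/32)·11 + (5/64)·12 + (1/16)·13 + (3/64)·14 + (1/32)·15 + (1/64)·16 = 9
Expected profit = 9 − 10 = -1 ≈ -$1.00

-$1.00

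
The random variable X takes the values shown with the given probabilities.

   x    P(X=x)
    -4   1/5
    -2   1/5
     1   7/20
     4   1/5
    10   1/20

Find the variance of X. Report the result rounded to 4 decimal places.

E[X] = (1/5)·(-4) + (1/5)·(-2) + (7/20)·1 + (1/5)·4 + (1/20)·10 = 9/20
E[X²] = (1/5)·16 + (1/5)·4 + (7/20)·1 + (1/5)·16 + (1/20)·100 = 251/20
Var(X) = 251/20 − (9/20)² = 4939/400 ≈ 12.3475

12.3475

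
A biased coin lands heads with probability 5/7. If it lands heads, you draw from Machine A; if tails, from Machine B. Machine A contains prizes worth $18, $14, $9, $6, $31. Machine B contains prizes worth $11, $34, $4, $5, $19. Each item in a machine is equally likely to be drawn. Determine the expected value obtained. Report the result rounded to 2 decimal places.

E[X | Machine A] = (18 + 14 + 9 + 6 + 31)/5 = 78/5
E[X | Machine B] = (11 + 34 + 4 + 5 + 19)/5 = 73/5
E[X] = (5/7)·78/5 + (2/7)·73/5 = 536/35 ≈ 15.31

$15.31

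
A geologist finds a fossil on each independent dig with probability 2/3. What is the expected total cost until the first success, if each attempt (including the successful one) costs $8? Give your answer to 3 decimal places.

E[#attempts] = 1/p = 3/2; E[cost] = 8·3/2 = 12.
≈ 12.000

$12.000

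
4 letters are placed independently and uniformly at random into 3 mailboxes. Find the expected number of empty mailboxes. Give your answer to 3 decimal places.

0.593

Let Xⱼ=1 if mailbox j is empty. P(Xⱼ=1) = ((3-1)/3)^4 = 16/81.
By linearity, E[#empty] = 3·16/81 = 16/27.
≈ 0.593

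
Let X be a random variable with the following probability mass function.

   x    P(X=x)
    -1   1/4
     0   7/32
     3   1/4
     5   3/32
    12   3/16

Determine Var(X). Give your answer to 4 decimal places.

E[X] = (1/4)·(-1) + (7/32)·0 + (1/4)·3 + (3/32)·5 + (3/16)·12 = 103/32
E[X²] = (1/4)·1 + (7/32)·0 + (1/4)·9 + (3/32)·25 + (3/16)·144 = 1019/32
Var(X) = 1019/32 − (103/32)² = 21999/1024 ≈ 21.4834

21.4834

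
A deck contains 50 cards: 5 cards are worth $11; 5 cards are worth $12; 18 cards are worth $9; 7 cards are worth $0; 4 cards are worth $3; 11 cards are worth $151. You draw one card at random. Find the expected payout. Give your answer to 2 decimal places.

E[payout] = (5/50)·11 + (5/50)·12 + (18/50)·9 + (7/50)·0 + (4/50)·3 + (11/50)·151 = 39
≈ $39.00

$39.00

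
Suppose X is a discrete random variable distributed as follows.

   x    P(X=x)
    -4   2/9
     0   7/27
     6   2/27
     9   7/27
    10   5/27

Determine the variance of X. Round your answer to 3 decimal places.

E[X] = (2/9)·(-4) + (7/27)·0 + (2/27)·6 + (7/27)·9 + (5/27)·10 = 101/27
E[X²] = (2/9)·16 + (7/27)·0 + (2/27)·36 + (7/27)·81 + (5/27)·100 = 1235/27
Var(X) = 1235/27 − (101/27)² = 23144/729 ≈ 31.748

31.748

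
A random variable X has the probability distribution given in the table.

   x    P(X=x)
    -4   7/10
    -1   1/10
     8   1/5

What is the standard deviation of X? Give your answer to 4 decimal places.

4.7339

E[X] = -13/10, E[X²] = 241/10
Var(X) = E[X²] − (E[X])² = 241/10 − 169/100 = 2241/100
SD(X) = √(2241/100) ≈ 4.7339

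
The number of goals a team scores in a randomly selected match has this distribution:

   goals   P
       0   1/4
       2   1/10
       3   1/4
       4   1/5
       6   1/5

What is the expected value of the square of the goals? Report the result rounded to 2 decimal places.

13.05

E[X²] = (1/4)·0 + (1/10)·4 + (1/4)·9 + (1/5)·16 + (1/5)·36
     = 261/20 ≈ 13.05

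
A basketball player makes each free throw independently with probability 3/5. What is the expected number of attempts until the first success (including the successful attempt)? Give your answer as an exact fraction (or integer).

For a geometric distribution, E[trials] = 1/p = 1/(3/5) = 5/3.

5/3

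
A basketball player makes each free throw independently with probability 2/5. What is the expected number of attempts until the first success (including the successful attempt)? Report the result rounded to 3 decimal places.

2.500

For a geometric distribution, E[trials] = 1/p = 1/(2/5) = 5/2.
≈ 2.500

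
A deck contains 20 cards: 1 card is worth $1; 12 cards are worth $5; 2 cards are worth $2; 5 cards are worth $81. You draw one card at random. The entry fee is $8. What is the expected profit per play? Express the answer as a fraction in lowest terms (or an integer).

31/2 dollars

E[payout] = (1/20)·1 + (12/20)·5 + (2/20)·2 + (5/20)·81 = 47/2
Expected profit = 47/2 − 8 = 31/2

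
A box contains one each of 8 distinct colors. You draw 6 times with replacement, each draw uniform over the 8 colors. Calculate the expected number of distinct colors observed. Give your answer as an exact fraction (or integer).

Let Xⱼ=1 if type j appears at least once. P(Xⱼ=1) = 1 − ((8−1)/8)^6 = 144495/262144.
E[#distinct] = 8·144495/262144 = 144495/32768.

144495/32768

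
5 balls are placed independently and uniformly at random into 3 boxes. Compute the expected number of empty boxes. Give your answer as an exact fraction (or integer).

32/81

Let Xⱼ=1 if box j is empty. P(Xⱼ=1) = ((3-1)/3)^5 = 32/243.
By linearity, E[#empty] = 3·32/243 = 32/81.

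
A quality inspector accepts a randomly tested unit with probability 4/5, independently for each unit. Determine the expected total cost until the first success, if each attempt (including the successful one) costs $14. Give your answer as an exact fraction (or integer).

E[#attempts] = 1/p = 5/4; E[cost] = 14·5/4 = 35/2.

35/2 dollars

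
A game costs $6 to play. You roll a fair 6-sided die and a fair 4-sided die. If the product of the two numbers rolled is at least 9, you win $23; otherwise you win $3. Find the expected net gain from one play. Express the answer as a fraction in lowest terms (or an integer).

16/3 dollars

E[payout] = (7/12)·3 + (5/12)·23 = 34/3
Expected profit = 34/3 − 6 = 16/3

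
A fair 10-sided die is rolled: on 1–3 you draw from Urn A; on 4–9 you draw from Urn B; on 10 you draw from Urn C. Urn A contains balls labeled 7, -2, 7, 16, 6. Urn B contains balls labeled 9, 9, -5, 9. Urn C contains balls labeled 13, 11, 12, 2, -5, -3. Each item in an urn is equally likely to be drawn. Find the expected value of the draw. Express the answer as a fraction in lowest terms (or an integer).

E[X | Urn A] = (7 − 2 + 7 + 16 + 6)/5 = 34/5
E[X | Urn B] = (9 + 9 − 5 + 9)/4 = 11/2
E[X | Urn C] = (13 + 11 + 12 + 2 − 5 − 3)/6 = 5
E[X] = (3/10)·34/5 + (3/5)·11/2 + (1/10)·5 = 146/25

146/25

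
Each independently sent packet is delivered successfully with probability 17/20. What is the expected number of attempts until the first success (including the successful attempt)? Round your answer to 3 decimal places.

For a geometric distribution, E[trials] = 1/p = 1/(17/20) = 20/17.
≈ 1.176

1.176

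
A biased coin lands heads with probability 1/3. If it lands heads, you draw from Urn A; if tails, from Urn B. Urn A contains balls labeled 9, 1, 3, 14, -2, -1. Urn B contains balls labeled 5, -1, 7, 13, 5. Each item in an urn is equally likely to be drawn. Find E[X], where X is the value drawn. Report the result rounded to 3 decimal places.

E[X | Urn A] = (9 + 1 + 3 + 14 − 2 − 1)/6 = 4
E[X | Urn B] = (5 − 1 + 7 + 13 + 5)/5 = 29/5
E[X] = (1/3)·4 + (2/3)·29/5 = 26/5 ≈ 5.200

5.200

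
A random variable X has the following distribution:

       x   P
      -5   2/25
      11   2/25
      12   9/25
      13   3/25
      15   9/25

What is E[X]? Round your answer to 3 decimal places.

E[X] = (2/25)·(-5) + (2/25)·11 + (9/25)·12 + (3/25)·13 + (9/25)·15
     = 294/25 ≈ 11.760

11.760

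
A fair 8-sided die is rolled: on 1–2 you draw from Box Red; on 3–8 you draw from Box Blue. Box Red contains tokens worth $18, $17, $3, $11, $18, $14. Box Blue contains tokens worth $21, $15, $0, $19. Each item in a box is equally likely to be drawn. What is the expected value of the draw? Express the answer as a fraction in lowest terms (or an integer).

219/16 dollars

E[X | Box Red] = (18 + 17 + 3 + 11 + 18 + 14)/6 = 27/2
E[X | Box Blue] = (21 + 15 + 0 + 19)/4 = 55/4
E[X] = (1/4)·27/2 + (3/4)·55/4 = 219/16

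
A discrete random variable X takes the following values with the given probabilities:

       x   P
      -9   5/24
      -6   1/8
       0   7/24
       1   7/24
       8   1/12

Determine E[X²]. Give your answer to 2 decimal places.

E[X²] = (5/24)·81 + (1/8)·36 + (7/24)·0 + (7/24)·1 + (1/12)·64
     = 27 ≈ 27.00

27.00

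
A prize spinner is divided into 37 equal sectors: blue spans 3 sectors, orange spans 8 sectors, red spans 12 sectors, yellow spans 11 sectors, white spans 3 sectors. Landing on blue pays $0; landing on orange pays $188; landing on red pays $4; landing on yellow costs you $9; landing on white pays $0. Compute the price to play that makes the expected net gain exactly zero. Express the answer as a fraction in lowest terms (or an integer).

E[payout] = (3/37)·0 + (8/37)·188 + (12/37)·4 + (11/37)·(-9) + (3/37)·0 = 1453/37
Fair fee = E[payout] = 1453/37

1453/37 dollars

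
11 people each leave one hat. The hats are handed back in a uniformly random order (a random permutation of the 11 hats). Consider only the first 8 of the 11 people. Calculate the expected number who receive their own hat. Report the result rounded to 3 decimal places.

0.727

Let Xᵢ = 1 if person i gets their own hat. For each i, P(Xᵢ=1) = 1/11.
By linearity of expectation, E[X₁+…+X_8] = 8·(1/11) = 8/11.
≈ 0.727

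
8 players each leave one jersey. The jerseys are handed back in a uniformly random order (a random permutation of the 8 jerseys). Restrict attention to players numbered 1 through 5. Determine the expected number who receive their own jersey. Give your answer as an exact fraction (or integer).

5/8

Let Xᵢ = 1 if person i gets their own jersey. For each i, P(Xᵢ=1) = 1/8.
By linearity of expectation, E[X₁+…+X_5] = 5·(1/8) = 5/8.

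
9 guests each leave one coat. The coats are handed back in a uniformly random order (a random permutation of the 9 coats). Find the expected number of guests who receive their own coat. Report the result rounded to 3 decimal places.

Let Xᵢ = 1 if person i gets their own coat. For each i, P(Xᵢ=1) = 1/9.
By linearity of expectation, E[X₁+…+X_9] = 9·(1/9) = 1.
≈ 1.000

1.000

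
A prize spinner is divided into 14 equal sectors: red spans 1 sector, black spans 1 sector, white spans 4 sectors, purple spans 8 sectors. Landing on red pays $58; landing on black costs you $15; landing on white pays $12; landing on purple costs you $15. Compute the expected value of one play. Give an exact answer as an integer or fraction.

E[payout] = (1/14)·58 + (1/14)·(-15) + (4/14)·12 + (8/14)·(-15) = -29/14

-29/14 dollars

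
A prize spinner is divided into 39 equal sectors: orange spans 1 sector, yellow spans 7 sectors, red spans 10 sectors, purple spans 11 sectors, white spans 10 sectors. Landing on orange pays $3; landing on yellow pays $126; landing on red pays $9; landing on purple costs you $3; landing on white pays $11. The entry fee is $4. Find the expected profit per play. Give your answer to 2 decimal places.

$22.97

E[payout] = (1/39)·3 + (7/39)·126 + (10/39)·9 + (11/39)·(-3) + (10/39)·11 = 1052/39
Expected profit = 1052/39 − 4 = 896/39 ≈ $22.97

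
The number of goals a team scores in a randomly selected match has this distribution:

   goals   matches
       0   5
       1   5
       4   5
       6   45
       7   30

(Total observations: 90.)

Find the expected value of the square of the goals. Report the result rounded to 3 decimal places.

35.278

Total = 90, so P(goals=0) = 5/90, etc.
E[X²] = (1/18)·0 + (1/18)·1 + (1/18)·16 + (1/2)·36 + (1/3)·49
     = 635/18 ≈ 35.278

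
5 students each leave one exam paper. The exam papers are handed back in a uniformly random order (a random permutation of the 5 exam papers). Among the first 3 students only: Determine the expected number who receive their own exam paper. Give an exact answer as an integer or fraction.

Let Xᵢ = 1 if person i gets their own exam paper. For each i, P(Xᵢ=1) = 1/5.
By linearity of expectation, E[X₁+…+X_3] = 3·(1/5) = 3/5.

3/5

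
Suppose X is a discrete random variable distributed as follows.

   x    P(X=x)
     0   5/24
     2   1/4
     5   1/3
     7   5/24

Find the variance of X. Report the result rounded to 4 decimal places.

6.4010

E[X] = (5/24)·0 + (1/4)·2 + (1/3)·5 + (5/24)·7 = 29/8
E[X²] = (5/24)·0 + (1/4)·4 + (1/3)·25 + (5/24)·49 = 469/24
Var(X) = 469/24 − (29/8)² = 1229/192 ≈ 6.4010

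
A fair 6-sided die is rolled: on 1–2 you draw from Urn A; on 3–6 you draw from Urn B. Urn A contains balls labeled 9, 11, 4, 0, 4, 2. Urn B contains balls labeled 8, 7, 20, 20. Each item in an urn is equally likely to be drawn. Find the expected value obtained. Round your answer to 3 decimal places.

E[X | Urn A] = (9 + 11 + 4 + 0 + 4 + 2)/6 = 5
E[X | Urn B] = (8 + 7 + 20 + 20)/4 = 55/4
E[X] = (1/3)·5 + (2/3)·55/4 = 65/6 ≈ 10.833

10.833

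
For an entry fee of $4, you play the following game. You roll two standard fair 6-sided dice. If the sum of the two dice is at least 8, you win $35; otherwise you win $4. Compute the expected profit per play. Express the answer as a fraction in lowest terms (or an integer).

155/12 dollars

E[payout] = (7/12)·4 + (5/12)·35 = 203/12
Expected profit = 203/12 − 4 = 155/12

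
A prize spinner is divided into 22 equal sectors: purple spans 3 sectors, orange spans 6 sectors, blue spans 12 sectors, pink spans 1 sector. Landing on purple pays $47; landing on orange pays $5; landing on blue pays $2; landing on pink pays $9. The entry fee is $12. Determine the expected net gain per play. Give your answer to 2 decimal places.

E[payout] = (3/22)·47 + (6/22)·5 + (12/22)·2 + (1/22)·9 = 102/11
Expected profit = 102/11 − 12 = -30/11 ≈ -$2.73

-$2.73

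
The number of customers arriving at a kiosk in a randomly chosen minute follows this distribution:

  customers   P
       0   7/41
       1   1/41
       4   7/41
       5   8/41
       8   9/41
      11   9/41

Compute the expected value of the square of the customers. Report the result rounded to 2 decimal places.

E[X²] = (7/41)·0 + (1/41)·1 + (7/41)·16 + (8/41)·25 + (9/41)·64 + (9/41)·121
     = 1978/41 ≈ 48.24

48.24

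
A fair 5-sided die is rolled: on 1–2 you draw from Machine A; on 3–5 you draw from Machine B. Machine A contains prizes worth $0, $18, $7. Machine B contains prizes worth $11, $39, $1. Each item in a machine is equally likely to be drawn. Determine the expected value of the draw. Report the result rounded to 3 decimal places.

$13.533

E[X | Machine A] = (0 + 18 + 7)/3 = 25/3
E[X | Machine B] = (11 + 39 + 1)/3 = 17
E[X] = (2/5)·25/3 + (3/5)·17 = 203/15 ≈ 13.533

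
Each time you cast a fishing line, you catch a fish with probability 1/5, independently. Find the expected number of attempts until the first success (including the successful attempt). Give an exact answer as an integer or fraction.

5

For a geometric distribution, E[trials] = 1/p = 1/(1/5) = 5.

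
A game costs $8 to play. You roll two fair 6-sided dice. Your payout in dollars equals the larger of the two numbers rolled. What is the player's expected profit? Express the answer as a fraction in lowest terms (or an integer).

-127/36 dollars

Distribution of the larger of the two numbers rolled: 1 w.p. 1/36, 2 w.p. 1/12, 3 w.p. 5/36, 4 w.p. 7/36, 5 w.p. 1/4, 6 w.p. 11/36
E[payout] = (1/36)·1 + (1/12)·2 + (5/36)·3 + (7/36)·4 + (1/4)·5 + (11/36)·6 = 161/36
Expected profit = 161/36 − 8 = -127/36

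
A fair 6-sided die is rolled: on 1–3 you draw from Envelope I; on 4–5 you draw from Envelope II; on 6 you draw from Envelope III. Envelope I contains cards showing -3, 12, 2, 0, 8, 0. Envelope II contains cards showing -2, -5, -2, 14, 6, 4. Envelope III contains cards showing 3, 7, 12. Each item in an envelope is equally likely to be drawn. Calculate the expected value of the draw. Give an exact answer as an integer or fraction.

131/36

E[X | Envelope I] = (-3 + 12 + 2 + 0 + 8 + 0)/6 = 19/6
E[X | Envelope II] = (-2 − 5 − 2 + 14 + 6 + 4)/6 = 5/2
E[X | Envelope III] = (3 + 7 + 12)/3 = 22/3
E[X] = (1/2)·19/6 + (1/3)·5/2 + (1/6)·22/3 = 131/36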